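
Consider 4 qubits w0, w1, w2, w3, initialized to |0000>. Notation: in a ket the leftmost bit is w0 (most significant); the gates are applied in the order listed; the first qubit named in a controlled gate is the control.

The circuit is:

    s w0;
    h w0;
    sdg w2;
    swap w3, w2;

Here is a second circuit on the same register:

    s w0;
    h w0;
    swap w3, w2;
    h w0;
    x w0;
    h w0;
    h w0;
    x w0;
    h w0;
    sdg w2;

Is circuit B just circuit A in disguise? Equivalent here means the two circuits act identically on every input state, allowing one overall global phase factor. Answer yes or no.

No, they are not equivalent — no single phase factor reconciles the two unitaries.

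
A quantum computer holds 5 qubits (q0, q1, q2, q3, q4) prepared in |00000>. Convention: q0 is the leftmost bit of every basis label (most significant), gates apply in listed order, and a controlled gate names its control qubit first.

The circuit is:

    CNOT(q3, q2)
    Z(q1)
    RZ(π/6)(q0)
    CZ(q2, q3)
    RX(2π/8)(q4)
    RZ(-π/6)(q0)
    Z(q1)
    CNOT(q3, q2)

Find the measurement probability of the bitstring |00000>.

A full measurement returns |00000> with probability sqrt(2)/4 + 1/2.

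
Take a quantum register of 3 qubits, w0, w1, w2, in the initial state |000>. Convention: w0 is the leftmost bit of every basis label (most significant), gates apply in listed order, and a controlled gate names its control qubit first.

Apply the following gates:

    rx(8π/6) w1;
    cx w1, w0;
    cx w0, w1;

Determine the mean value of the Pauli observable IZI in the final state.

In the final state, IZI has expectation 1.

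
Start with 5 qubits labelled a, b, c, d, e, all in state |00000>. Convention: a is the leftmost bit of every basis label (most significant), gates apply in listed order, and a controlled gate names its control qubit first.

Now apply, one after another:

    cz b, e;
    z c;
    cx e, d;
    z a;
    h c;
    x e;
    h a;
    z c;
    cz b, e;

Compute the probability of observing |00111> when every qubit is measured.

The probability of measuring |00111> is 0.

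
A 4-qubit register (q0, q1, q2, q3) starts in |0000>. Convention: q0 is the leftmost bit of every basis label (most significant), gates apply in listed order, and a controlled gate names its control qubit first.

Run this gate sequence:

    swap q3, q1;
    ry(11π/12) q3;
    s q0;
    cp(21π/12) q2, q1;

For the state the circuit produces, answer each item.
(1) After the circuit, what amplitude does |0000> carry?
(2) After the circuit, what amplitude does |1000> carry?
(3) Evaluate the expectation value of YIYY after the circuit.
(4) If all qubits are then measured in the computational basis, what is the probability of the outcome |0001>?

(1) The amplitude on |0000> is -sqrt(6 - 3*sqrt(2))/4 + sqrt(sqrt(2) + 2)/4.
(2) The final state's coefficient on |1000> equals 0.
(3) In the final state, YIYY has expectation 0.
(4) The probability of measuring |0001> is sqrt(2)/8 + sqrt(6)/8 + 1/2.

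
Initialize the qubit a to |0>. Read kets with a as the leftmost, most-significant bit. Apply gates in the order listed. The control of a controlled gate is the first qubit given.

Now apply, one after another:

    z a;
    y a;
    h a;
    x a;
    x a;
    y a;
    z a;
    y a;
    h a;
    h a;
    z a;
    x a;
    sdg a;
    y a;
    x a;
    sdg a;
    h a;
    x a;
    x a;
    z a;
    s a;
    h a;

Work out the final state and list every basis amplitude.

The final amplitudes are sqrt(2)*I/2 on |0>, -sqrt(2)*I/2 on |1>.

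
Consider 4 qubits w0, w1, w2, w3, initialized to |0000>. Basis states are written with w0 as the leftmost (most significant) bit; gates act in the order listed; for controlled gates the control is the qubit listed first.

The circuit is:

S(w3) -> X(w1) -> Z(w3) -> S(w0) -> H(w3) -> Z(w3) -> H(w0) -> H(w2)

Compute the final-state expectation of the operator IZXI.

In the final state, IZXI has expectation -1.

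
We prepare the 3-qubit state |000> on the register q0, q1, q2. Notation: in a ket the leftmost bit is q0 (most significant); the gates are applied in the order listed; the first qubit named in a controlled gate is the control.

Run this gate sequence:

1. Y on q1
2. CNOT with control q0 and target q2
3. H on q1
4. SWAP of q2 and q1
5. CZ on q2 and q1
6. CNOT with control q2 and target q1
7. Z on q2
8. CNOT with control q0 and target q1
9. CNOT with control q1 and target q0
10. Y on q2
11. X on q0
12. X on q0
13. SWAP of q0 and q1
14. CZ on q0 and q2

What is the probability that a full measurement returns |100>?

The probability of measuring |100> is 0.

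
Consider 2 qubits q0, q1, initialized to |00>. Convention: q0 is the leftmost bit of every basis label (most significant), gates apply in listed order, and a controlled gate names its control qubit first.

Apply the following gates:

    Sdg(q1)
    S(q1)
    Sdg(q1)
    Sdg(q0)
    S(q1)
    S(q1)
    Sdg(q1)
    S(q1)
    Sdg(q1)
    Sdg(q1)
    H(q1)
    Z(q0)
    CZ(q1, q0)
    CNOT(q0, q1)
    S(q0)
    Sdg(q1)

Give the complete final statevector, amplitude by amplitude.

The final amplitudes are sqrt(2)/2 on |00>, -sqrt(2)*I/2 on |01>, 0 on |10>, 0 on |11>.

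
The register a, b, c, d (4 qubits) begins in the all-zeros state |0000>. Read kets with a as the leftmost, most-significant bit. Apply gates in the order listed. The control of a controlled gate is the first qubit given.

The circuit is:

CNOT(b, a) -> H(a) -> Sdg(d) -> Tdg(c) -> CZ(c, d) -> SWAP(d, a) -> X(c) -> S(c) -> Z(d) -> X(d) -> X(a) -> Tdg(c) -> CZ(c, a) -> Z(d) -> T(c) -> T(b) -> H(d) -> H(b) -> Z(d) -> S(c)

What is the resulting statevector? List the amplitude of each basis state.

After the circuit, the state carries amplitude -sqrt(2)/2 on |1010>, -sqrt(2)/2 on |1110>, and 0 on every other basis state.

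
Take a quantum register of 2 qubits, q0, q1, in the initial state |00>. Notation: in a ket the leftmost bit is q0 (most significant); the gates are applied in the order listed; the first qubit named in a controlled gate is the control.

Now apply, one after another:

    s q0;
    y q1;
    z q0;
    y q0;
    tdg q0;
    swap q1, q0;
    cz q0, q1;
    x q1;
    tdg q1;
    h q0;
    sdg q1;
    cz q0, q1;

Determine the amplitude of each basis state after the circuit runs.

After the circuit, the state carries amplitude -sqrt(2)*exp(3*I*pi/4)/2 on |00>, 0 on |01>, sqrt(2)*exp(3*I*pi/4)/2 on |10>, 0 on |11>.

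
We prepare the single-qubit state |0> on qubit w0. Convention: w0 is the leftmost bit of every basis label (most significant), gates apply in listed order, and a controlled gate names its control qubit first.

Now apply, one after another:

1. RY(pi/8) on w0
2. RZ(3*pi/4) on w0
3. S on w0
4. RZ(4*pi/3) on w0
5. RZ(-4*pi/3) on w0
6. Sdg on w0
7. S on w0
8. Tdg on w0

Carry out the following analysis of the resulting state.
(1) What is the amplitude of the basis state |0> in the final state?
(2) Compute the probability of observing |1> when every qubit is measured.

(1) The amplitude on |0> is -exp(5*I*pi/8)*cos(pi/16). Key observation: gates 3-6 undo each other exactly, leaving only the rest of the circuit to track.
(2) Outcome |1> occurs with probability sin(pi/16)**2.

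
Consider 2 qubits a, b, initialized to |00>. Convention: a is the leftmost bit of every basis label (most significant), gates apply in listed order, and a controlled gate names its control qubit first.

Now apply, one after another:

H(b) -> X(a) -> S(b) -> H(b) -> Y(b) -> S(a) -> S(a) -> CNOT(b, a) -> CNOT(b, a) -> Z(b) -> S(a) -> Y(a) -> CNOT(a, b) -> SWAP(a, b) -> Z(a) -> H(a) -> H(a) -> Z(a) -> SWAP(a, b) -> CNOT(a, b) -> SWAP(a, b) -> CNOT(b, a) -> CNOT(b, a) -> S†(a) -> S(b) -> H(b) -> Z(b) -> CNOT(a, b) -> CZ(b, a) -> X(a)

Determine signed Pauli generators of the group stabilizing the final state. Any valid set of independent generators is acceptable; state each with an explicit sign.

The final state is stabilized by the group generated by -XZ, +ZX; other independent generating sets are equally valid. Key observation: gates 13-20 undo each other exactly, leaving only the rest of the circuit to track.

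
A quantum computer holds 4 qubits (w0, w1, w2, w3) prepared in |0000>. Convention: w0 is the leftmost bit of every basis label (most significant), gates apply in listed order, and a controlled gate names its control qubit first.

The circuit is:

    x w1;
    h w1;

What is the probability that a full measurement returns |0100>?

A full measurement returns |0100> with probability 1/2.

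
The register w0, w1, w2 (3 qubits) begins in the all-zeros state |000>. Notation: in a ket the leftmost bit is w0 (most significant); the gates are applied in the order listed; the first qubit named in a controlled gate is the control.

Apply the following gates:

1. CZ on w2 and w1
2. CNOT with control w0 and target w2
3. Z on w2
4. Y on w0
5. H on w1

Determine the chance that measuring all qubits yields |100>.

The probability of measuring |100> is 1/2.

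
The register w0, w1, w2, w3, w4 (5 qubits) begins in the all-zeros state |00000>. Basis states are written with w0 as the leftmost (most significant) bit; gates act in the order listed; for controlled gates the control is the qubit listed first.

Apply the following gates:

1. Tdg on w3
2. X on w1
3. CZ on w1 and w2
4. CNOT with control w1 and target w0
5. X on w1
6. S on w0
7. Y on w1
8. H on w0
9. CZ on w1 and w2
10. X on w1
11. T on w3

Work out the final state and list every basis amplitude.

The final amplitudes are -sqrt(2)/2 on |00000>, sqrt(2)/2 on |10000>, and 0 on every other basis state.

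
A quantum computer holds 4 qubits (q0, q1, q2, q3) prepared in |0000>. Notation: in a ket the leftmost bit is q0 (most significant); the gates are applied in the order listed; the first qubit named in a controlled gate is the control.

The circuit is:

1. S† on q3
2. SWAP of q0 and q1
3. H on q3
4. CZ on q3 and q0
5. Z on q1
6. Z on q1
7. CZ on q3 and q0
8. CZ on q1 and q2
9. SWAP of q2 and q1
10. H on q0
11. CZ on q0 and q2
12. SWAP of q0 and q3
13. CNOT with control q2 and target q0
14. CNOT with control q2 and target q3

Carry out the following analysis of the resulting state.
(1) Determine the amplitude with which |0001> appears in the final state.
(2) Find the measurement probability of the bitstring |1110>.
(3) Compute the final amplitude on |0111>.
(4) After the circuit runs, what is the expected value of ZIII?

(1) |0001> carries amplitude 1/2 in the final state. Key observation: steps 4-7 multiply out to the identity, so the circuit reduces to the remaining gates.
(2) The probability of measuring |1110> is 0.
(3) |0111> carries amplitude 0 in the final state.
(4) The expectation value of ZIII is 0.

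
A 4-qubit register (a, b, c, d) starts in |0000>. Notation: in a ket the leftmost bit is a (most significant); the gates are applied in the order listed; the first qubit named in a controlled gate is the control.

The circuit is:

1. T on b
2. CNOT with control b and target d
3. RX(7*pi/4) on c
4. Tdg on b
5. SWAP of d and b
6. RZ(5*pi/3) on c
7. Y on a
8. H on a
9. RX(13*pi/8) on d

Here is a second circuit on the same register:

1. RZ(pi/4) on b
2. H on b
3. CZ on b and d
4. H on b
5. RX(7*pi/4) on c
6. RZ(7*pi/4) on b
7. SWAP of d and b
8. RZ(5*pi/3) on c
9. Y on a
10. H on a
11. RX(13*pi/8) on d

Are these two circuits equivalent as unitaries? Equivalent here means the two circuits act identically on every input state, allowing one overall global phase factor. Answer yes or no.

No: there is an input state on which the two circuits produce genuinely different outputs (not merely differing by a phase).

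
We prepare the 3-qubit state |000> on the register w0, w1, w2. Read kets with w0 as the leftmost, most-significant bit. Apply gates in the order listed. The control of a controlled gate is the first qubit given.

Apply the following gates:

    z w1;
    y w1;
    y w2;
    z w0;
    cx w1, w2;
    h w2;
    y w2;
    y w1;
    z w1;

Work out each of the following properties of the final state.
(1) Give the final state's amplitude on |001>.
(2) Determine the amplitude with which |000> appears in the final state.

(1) The final state's coefficient on |001> equals -sqrt(2)/2.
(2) The amplitude on |000> is sqrt(2)/2.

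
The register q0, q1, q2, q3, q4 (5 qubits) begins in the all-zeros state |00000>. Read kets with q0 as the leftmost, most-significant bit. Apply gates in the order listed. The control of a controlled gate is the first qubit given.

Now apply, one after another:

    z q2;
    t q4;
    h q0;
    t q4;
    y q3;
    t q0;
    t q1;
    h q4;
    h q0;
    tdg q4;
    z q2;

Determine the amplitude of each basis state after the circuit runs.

The final amplitudes are sqrt(2)*(exp(3*I*pi/4) + I)/4 on |00010>, sqrt(2)*(exp(I*pi/4) + I)/4 on |00011>, sqrt(2)*(-exp(3*I*pi/4) + I)/4 on |10010>, sqrt(2)*(-I + exp(I*pi/4))/4 on |10011>, and 0 on every other basis state.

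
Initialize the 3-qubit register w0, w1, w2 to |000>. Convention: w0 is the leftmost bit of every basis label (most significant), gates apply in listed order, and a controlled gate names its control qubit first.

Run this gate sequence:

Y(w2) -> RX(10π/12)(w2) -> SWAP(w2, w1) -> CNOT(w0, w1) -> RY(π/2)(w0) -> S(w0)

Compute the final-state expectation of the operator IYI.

The observable IYI averages to 1/2.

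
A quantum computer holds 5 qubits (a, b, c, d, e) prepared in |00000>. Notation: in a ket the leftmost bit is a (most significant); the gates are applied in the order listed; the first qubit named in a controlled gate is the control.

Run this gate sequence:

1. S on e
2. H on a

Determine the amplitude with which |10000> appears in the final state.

The amplitude on |10000> is sqrt(2)/2.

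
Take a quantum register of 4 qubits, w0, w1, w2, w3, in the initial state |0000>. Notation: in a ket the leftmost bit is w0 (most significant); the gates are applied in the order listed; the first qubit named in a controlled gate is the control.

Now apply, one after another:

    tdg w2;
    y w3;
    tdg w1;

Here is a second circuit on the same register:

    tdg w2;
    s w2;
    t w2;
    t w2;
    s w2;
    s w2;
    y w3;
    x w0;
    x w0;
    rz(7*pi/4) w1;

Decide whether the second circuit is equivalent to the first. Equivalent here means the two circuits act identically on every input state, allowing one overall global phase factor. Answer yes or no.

Yes, they are equivalent — the unitaries differ by at most a global phase.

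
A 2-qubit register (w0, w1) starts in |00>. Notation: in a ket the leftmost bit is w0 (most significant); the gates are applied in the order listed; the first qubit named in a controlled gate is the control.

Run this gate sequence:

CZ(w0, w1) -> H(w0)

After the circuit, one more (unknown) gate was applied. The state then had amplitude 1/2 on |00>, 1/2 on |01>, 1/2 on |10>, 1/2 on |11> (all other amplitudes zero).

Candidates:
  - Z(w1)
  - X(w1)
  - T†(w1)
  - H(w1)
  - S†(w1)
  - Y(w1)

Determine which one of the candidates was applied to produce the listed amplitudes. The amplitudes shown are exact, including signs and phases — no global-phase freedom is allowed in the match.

The unique candidate consistent with the amplitudes is H(w1).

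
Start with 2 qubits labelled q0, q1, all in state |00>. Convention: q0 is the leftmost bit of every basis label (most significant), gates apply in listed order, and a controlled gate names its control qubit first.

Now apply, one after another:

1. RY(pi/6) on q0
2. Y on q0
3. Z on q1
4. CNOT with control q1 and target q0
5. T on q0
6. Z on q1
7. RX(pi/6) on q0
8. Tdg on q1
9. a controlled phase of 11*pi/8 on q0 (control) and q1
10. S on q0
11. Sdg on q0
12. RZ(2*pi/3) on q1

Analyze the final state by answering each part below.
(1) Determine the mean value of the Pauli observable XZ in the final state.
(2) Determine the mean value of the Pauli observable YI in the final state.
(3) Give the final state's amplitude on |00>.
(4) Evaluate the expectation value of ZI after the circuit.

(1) The expectation value of XZ is -sqrt(2)/4.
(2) The observable YI averages to sqrt(3)*(2 - sqrt(2))/8.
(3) The amplitude on |00> is -exp(I*pi/6)/4 - exp(11*I*pi/12)/4.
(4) In the final state, ZI has expectation -3/4 - sqrt(2)/8.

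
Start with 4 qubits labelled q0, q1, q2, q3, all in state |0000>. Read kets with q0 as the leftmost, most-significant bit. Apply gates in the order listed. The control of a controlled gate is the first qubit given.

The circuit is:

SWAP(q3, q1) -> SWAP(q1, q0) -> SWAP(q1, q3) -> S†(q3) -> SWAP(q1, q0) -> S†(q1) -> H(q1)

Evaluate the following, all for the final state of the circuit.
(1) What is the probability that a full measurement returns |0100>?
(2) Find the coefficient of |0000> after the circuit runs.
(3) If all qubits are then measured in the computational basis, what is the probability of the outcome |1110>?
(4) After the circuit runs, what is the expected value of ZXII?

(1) A full measurement returns |0100> with probability 1/2.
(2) The final state's coefficient on |0000> equals sqrt(2)/2.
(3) The probability of measuring |1110> is 0.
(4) In the final state, ZXII has expectation 1.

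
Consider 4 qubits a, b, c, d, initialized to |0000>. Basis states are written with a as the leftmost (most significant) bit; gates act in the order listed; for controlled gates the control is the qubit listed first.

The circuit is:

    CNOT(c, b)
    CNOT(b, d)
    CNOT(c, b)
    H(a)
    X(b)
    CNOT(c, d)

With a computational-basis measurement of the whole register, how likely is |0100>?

A full measurement returns |0100> with probability 1/2.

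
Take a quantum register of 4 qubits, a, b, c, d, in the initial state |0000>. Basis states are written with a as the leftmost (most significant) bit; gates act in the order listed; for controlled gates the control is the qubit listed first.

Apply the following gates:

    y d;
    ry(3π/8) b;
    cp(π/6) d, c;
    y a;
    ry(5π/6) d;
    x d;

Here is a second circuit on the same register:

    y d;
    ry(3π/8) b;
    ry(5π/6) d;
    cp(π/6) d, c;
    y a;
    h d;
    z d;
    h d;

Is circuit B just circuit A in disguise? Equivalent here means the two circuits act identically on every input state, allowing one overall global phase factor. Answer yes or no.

No — the two circuits implement different unitaries, even allowing a global phase.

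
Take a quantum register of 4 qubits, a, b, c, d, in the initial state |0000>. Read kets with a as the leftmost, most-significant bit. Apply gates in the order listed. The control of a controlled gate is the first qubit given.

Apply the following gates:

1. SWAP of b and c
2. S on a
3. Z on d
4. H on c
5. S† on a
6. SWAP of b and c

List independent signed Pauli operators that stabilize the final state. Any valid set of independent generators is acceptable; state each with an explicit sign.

One valid set of independent stabilizer generators is +IXII, +ZIII, +IIZI, +IIIZ (any independent generating set of the same group is equally correct).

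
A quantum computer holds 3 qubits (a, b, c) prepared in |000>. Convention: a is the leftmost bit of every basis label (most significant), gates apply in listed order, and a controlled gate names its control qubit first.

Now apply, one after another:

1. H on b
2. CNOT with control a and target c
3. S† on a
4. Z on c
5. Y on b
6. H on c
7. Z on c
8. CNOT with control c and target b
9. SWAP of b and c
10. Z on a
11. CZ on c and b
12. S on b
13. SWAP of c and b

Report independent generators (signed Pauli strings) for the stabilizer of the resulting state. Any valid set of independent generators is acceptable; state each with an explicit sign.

The stabilizer group can be generated by -IXZ, +IZY, +ZII, among other valid generating sets.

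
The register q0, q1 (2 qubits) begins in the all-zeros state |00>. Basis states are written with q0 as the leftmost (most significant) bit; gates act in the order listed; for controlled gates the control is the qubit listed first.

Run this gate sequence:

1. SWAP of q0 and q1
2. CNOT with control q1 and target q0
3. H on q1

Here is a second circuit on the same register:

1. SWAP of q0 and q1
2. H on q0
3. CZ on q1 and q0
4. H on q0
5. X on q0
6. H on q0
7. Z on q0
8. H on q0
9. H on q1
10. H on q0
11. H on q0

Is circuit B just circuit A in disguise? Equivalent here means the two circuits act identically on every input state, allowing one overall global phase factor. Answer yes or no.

Yes — the two circuits implement the same unitary up to a global phase.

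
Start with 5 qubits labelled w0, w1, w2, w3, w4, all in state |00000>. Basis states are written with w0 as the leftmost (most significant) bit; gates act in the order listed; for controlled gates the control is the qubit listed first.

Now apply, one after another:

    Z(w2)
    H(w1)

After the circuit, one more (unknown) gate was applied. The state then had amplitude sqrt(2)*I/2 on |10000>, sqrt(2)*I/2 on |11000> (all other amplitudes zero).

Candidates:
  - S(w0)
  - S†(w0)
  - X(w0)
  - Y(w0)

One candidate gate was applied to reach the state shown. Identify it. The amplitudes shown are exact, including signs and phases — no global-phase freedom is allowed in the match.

It was Y(w0) that produced the state shown.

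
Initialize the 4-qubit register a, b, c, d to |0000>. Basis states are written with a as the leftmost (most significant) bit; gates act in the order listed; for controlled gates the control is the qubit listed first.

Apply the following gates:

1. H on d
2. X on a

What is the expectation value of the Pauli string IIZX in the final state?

In the final state, IIZX has expectation 1.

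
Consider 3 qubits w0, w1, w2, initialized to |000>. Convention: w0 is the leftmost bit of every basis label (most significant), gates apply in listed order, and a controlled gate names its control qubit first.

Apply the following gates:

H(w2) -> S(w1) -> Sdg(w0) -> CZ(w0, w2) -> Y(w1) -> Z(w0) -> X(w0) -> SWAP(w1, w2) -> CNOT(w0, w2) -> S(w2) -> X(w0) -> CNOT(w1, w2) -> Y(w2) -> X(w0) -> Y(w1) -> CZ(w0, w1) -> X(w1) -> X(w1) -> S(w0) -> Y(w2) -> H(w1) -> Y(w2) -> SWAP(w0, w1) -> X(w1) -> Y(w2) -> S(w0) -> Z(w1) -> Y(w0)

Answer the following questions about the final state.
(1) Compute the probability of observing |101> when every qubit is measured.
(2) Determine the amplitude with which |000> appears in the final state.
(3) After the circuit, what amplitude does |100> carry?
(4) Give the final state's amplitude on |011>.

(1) Outcome |101> occurs with probability 1/4. Key observation: the block from step 17 through step 18 cancels to the identity and can be dropped.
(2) |000> carries amplitude -I/2 in the final state.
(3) |100> carries amplitude -1/2 in the final state.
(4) The final state's coefficient on |011> equals 0.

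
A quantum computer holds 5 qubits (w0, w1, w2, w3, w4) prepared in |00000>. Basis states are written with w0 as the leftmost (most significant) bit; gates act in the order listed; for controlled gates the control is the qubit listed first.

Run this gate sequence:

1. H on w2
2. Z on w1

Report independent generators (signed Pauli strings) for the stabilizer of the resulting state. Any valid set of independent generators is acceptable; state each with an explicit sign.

The final state is stabilized by the group generated by +IIXII, +ZIIII, +IZIII, +IIIZI, +IIIIZ; other independent generating sets are equally valid.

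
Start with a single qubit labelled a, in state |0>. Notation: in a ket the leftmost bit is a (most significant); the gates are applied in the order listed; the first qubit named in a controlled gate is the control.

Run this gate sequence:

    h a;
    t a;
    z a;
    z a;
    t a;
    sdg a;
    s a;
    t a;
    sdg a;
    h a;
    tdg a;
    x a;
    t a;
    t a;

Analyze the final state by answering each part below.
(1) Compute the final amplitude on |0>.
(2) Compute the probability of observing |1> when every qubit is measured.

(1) The amplitude on |0> is -1/2 - exp(3*I*pi/4)/2.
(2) A full measurement returns |1> with probability sqrt(2)/4 + 1/2.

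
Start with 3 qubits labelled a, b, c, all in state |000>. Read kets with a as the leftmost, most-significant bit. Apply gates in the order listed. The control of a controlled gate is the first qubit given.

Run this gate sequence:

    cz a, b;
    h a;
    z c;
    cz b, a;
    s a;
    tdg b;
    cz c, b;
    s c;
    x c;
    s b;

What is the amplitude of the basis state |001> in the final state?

The amplitude on |001> is sqrt(2)/2.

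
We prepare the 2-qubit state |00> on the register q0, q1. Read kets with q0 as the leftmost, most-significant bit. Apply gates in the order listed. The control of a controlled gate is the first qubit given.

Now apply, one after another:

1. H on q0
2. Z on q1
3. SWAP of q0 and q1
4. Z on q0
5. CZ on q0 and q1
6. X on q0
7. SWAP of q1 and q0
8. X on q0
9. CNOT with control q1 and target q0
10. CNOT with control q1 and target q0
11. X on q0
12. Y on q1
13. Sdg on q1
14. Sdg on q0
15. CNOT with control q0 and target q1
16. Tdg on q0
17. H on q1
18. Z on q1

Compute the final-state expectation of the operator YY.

The observable YY averages to sqrt(2)/2.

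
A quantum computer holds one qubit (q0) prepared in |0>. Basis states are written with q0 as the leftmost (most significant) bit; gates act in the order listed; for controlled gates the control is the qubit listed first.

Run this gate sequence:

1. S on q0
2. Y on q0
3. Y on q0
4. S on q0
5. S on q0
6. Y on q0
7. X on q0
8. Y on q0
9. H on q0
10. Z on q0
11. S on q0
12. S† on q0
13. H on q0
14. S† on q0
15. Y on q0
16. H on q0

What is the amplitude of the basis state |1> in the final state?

|1> carries amplitude sqrt(2)*I/2 in the final state.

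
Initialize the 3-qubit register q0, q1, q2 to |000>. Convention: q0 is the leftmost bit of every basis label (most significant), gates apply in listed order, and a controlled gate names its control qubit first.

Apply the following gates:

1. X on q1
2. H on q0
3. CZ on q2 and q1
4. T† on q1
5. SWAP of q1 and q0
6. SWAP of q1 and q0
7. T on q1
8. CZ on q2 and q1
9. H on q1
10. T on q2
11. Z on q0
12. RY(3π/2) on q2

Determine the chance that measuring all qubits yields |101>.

A full measurement returns |101> with probability 1/8. Key observation: the block from step 3 through step 8 cancels to the identity and can be dropped.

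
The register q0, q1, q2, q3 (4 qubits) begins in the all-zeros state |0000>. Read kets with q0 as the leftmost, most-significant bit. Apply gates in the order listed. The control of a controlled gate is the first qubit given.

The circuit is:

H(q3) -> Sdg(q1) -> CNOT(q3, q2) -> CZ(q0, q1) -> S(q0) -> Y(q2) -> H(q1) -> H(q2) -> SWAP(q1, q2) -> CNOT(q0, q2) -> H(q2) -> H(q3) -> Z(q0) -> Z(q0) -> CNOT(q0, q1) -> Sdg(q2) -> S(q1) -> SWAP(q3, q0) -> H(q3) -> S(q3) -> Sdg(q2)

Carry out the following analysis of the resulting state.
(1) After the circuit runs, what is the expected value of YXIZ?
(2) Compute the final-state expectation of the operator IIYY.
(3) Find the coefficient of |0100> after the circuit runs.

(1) The expectation value of YXIZ is 0.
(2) The observable IIYY averages to 0.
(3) |0100> carries amplitude 1/2 in the final state.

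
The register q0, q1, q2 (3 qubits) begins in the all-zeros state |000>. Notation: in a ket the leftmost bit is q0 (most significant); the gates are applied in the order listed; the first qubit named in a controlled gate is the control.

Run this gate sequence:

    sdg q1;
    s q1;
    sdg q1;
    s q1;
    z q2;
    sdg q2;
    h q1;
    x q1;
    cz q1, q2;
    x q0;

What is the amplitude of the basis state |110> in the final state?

The amplitude on |110> is sqrt(2)/2. Key observation: steps 1-4 multiply out to the identity, so the circuit reduces to the remaining gates.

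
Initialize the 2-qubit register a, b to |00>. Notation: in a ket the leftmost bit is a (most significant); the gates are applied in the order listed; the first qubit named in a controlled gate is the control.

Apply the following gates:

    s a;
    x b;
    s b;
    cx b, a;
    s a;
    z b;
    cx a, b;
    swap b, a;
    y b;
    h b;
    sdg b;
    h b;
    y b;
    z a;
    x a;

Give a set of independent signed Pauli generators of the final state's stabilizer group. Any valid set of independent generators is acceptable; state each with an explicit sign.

One valid set of independent stabilizer generators is +IY, -ZI (any independent generating set of the same group is equally correct).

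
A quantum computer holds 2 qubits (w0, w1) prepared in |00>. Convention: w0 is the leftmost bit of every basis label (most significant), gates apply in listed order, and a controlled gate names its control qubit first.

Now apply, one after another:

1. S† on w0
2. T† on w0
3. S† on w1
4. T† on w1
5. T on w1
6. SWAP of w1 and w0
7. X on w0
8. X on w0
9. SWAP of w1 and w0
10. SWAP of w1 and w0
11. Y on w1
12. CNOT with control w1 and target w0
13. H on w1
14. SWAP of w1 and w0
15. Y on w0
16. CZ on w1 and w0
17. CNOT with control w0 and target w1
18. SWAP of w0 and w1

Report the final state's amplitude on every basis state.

After the circuit, the state carries amplitude 0 on |00>, sqrt(2)/2 on |01>, -sqrt(2)/2 on |10>, 0 on |11>. Key observation: steps 6-9 multiply out to the identity, so the circuit reduces to the remaining gates.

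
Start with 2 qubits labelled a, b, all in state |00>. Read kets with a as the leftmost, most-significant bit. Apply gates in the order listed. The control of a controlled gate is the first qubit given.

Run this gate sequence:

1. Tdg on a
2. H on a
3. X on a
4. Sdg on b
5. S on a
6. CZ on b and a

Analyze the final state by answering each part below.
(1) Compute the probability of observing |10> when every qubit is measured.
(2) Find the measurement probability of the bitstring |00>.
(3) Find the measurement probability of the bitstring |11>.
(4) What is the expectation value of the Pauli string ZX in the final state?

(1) A full measurement returns |10> with probability 1/2.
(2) Outcome |00> occurs with probability 1/2.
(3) The probability of measuring |11> is 0.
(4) In the final state, ZX has expectation 0.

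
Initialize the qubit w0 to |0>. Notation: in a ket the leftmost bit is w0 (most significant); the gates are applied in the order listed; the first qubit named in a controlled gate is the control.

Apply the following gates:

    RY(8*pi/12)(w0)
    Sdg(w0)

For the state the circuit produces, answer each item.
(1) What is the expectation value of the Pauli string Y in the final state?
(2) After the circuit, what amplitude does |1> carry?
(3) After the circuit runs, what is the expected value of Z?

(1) The expectation value of Y is -sqrt(3)/2.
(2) |1> carries amplitude -sqrt(3)*I/2 in the final state.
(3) The observable Z averages to -1/2.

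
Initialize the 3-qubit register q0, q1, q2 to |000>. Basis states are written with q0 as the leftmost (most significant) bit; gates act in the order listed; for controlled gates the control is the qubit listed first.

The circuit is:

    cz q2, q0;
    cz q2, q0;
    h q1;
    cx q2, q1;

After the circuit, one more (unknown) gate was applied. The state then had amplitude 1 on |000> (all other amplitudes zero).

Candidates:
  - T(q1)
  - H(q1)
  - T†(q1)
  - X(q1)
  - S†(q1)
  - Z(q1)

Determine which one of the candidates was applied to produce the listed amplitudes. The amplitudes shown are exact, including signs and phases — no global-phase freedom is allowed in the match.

The applied gate was H(q1). Key observation: gates 1-2 undo each other exactly, leaving only the rest of the circuit to track.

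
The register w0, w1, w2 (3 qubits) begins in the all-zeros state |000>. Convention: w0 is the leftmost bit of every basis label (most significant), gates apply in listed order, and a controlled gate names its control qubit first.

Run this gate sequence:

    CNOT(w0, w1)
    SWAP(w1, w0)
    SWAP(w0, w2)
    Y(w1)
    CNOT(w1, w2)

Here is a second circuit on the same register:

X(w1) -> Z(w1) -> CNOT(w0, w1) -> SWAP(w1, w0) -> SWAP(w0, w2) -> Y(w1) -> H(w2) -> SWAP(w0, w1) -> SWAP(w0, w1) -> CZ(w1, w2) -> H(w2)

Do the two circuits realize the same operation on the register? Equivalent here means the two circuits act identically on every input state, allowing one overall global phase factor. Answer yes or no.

No: there is an input state on which the two circuits produce genuinely different outputs (not merely differing by a phase).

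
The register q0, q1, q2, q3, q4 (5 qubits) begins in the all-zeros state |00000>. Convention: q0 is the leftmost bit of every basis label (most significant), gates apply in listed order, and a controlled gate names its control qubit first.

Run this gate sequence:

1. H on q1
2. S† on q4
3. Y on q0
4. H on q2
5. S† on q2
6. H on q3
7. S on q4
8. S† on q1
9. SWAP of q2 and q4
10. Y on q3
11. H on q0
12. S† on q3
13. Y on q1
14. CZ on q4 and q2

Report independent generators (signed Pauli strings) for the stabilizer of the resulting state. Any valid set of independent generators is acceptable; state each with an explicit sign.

The stabilizer group can be generated by -XIIII, -IYIII, +IIIYI, -IIIIY, +IIZII, among other valid generating sets.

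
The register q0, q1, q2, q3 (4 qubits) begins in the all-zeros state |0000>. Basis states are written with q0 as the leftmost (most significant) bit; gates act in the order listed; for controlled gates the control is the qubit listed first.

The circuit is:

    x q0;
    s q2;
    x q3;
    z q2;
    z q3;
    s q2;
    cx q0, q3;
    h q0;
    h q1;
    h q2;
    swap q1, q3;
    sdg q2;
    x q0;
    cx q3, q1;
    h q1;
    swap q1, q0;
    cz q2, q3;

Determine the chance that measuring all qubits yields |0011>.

A full measurement returns |0011> with probability 1/16.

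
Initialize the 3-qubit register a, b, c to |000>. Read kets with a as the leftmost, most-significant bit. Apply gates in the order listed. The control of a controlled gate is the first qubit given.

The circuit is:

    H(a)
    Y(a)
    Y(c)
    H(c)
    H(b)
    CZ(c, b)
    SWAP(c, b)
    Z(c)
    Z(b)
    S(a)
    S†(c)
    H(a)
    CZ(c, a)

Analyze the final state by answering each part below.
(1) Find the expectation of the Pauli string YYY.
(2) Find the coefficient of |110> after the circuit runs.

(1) The expectation value of YYY is 0.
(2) |110> carries amplitude 1/4 + I/4 in the final state.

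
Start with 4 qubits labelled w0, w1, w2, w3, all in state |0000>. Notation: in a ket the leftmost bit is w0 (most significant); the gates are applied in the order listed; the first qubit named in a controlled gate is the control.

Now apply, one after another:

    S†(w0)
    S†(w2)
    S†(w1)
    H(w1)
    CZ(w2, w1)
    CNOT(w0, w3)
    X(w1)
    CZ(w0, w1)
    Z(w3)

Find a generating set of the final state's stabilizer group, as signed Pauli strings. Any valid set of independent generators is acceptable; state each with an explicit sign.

One valid set of independent stabilizer generators is +IXII, +ZIII, +IIZI, +IIIZ (any independent generating set of the same group is equally correct).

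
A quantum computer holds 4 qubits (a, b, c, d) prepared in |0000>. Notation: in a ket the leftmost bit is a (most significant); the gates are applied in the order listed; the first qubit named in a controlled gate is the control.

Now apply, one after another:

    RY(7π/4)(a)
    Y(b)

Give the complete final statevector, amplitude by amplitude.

The final amplitudes are -I*sqrt(sqrt(2) + 2)/2 on |0100>, I*sqrt(2 - sqrt(2))/2 on |1100>, and 0 on every other basis state.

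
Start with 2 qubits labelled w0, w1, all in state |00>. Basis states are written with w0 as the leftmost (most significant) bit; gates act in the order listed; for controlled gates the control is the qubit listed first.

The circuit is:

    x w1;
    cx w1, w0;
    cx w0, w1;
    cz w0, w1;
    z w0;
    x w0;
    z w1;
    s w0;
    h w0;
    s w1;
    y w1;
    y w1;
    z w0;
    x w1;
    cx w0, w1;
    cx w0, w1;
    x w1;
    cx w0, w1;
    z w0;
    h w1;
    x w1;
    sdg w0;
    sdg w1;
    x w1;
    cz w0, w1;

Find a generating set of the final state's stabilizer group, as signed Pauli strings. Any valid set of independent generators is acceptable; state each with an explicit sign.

The final state is stabilized by the group generated by -YI, +IY; other independent generating sets are equally valid. Key observation: the block from step 14 through step 17 cancels to the identity and can be dropped.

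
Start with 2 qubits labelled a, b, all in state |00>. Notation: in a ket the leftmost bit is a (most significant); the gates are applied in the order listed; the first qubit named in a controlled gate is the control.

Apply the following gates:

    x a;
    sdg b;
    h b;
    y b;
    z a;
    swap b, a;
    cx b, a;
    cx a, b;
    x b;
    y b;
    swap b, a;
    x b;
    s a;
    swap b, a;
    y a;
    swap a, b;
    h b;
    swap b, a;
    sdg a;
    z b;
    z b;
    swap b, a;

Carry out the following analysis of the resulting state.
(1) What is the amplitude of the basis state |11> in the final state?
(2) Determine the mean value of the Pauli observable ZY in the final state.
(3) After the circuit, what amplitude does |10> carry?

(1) |11> carries amplitude -I/2 in the final state.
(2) The observable ZY averages to 1.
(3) |10> carries amplitude 1/2 in the final state.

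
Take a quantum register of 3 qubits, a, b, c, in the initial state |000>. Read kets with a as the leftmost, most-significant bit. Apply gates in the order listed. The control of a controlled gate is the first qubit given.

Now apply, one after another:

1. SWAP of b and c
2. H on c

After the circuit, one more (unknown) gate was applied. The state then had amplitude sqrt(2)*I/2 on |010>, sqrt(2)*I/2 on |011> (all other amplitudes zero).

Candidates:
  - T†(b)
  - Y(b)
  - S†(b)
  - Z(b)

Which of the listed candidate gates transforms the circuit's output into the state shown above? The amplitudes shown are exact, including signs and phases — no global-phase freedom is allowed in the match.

The unique candidate consistent with the amplitudes is Y(b).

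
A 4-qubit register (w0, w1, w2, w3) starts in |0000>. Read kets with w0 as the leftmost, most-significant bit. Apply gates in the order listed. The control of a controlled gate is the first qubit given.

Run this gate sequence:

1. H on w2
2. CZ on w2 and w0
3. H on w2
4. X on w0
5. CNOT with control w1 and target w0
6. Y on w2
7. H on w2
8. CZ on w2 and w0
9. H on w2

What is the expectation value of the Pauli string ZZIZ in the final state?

In the final state, ZZIZ has expectation -1.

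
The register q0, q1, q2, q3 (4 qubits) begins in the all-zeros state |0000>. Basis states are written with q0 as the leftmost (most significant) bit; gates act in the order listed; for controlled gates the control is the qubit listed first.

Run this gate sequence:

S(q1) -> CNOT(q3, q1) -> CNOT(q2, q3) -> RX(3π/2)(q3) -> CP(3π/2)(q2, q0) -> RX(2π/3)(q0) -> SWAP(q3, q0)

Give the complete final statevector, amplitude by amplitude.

The final amplitudes are -sqrt(2)/4 on |0000>, sqrt(6)*I/4 on |0001>, -sqrt(2)*I/4 on |1000>, -sqrt(6)/4 on |1001>, and 0 on every other basis state.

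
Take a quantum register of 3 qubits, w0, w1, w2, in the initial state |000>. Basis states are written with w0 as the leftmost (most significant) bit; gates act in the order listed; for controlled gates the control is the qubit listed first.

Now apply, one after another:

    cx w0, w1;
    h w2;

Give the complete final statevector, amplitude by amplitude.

The final amplitudes are sqrt(2)/2 on |000>, sqrt(2)/2 on |001>, and 0 on every other basis state.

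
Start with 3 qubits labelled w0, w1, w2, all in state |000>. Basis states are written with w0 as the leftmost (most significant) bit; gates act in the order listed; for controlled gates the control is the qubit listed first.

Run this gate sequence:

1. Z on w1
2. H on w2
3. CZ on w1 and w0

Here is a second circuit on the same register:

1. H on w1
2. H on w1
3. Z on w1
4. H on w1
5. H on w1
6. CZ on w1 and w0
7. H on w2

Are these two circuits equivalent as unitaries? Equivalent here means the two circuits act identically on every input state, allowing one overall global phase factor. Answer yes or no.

Yes — the two circuits implement the same unitary up to a global phase.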